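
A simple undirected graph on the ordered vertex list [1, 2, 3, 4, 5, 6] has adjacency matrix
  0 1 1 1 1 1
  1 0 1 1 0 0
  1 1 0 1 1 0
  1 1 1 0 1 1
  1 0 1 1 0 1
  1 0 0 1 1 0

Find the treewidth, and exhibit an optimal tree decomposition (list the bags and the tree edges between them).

The largest bag has 4 vertices, giving width 3; this decomposition certifies tw(G) ≤ 3. For the lower bound, the 4 vertices {1, 2, 3, 4} are pairwise adjacent, and any tree decomposition puts a clique entirely inside one bag — forcing width ≥ 3. Hence tw(G) = 3 exactly.

Treewidth 3.
Bags: B1 = {1, 4, 5, 6}  B2 = {1, 3, 4, 5}  B3 = {1, 2, 3, 4}
Tree: B1–B2, B2–B3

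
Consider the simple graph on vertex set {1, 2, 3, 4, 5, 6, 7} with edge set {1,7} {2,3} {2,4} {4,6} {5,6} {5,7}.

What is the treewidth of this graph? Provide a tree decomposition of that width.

Treewidth 1.
Bags: B1 = {2, 3}  B2 = {2, 4}  B3 = {4, 6}  B4 = {5, 6}  B5 = {5, 7}  B6 = {1, 7}
Tree: B1–B2, B2–B3, B3–B4, B4–B5, B5–B6

The largest bag has 2 vertices, giving width 1; this decomposition certifies tw(G) ≤ 1. Any graph with an edge has treewidth ≥ 1, and G has the edge 3–2. Hence tw(G) = 1 exactly.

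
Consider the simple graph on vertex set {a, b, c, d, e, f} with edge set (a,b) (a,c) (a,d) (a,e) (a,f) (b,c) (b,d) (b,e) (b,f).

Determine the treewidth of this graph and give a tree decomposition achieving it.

Each bag holds 3 vertices, so the decomposition has width 2, which upper-bounds the treewidth. For the lower bound, the 3 vertices {a, b, d} are pairwise adjacent, and any tree decomposition puts a clique entirely inside one bag — forcing width ≥ 2. Hence tw(G) = 2 exactly.

Treewidth 2.
Bags: B1 = {a, b, e}  B2 = {a, b, d}  B3 = {a, b, f}  B4 = {a, b, c}
Tree: B1–B2, B2–B3, B1–B4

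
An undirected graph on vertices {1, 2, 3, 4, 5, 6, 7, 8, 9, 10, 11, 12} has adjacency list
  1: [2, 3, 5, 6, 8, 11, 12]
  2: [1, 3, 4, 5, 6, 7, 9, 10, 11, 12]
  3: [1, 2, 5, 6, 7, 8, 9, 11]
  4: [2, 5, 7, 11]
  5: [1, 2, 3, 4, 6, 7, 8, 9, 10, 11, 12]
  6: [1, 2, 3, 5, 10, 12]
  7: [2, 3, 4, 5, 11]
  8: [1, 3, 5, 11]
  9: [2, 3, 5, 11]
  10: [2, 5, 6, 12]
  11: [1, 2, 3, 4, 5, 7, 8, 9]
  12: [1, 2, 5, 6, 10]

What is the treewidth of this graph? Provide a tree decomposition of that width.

Treewidth 4.
One such decomposition:
Bags: B1 = {1, 2, 3, 5, 11}  B2 = {2, 3, 5, 7, 11}  B3 = {1, 2, 3, 5, 6}  B4 = {2, 4, 5, 7, 11}  B5 = {1, 2, 5, 6, 12}  B6 = {2, 5, 6, 10, 12}  B7 = {1, 3, 5, 8, 11}  B8 = {2, 3, 5, 9, 11}
Tree: B1–B2, B1–B3, B2–B4, B3–B5, B5–B6, B1–B7, B1–B8

Each bag holds 5 vertices, so the decomposition has width 4, which upper-bounds the treewidth. For the lower bound, the 5 vertices {1, 3, 5, 8, 11} are pairwise adjacent, and any tree decomposition puts a clique entirely inside one bag — forcing width ≥ 4. Therefore the treewidth is 4.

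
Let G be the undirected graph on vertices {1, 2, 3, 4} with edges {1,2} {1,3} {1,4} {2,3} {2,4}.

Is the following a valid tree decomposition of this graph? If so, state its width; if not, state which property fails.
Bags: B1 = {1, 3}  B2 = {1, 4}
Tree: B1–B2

A tree decomposition must satisfy three properties: every vertex lies in some bag; for every edge, both endpoints lie together in some bag; and for every vertex, the bags containing it form a connected subtree. Here vertex 2 appears in no bag, so the decomposition is invalid.

No — vertex 2 appears in no bag.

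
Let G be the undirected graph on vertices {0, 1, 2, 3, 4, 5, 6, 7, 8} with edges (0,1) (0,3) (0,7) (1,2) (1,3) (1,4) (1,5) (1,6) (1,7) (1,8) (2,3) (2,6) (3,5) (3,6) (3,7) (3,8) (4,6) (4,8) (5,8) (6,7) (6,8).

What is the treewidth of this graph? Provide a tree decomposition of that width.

The largest bag has 4 vertices, giving width 3; this decomposition certifies tw(G) ≤ 3. Conversely, {0, 1, 3, 7} is a clique of size 4, and the vertices of any clique must share a bag in every tree decomposition; so some bag has ≥ 4 vertices and tw(G) ≥ 3. Therefore the treewidth is 3.

Treewidth 3.
Bags: B1 = {1, 2, 3, 6}  B2 = {1, 3, 6, 8}  B3 = {1, 3, 6, 7}  B4 = {1, 4, 6, 8}  B5 = {0, 1, 3, 7}  B6 = {1, 3, 5, 8}
Tree: B1–B2, B2–B3, B2–B4, B3–B5, B2–B6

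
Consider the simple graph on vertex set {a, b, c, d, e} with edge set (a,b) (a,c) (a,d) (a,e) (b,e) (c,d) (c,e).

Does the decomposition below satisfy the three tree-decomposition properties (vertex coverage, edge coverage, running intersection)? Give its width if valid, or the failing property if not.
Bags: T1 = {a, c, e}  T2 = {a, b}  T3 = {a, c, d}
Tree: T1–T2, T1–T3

No — edge (e,b) lies in no bag.

A tree decomposition must satisfy three properties: every vertex lies in some bag; for every edge, both endpoints lie together in some bag; and for every vertex, the bags containing it form a connected subtree. Here edge (e,b) lies in no bag, so the decomposition is invalid.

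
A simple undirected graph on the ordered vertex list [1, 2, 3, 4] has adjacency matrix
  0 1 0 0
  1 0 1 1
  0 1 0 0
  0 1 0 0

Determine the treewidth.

A width-1 tree decomposition is:
Bags: B1 = {1, 2}  B2 = {2, 4}  B3 = {2, 3}
Tree: B1–B2, B1–B3
Every bag has size at most 2, so the width is 2 − 1 = 1 and tw(G) ≤ 1. G has an edge, so its treewidth is at least 1. Therefore the treewidth is 1.

1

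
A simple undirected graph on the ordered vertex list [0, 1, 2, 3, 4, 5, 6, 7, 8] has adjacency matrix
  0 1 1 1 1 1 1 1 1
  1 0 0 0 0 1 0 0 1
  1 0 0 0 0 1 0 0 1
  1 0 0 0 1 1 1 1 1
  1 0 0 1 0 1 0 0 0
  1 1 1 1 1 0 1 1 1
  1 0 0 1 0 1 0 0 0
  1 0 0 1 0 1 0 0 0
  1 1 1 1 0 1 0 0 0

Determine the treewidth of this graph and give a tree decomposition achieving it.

Treewidth 3.
Bags: B1 = {0, 3, 4, 5}  B2 = {0, 3, 5, 8}  B3 = {0, 2, 5, 8}  B4 = {0, 3, 5, 6}  B5 = {0, 3, 5, 7}  B6 = {0, 1, 5, 8}
Tree: B1–B2, B2–B3, B1–B4, B2–B5, B2–B6

The largest bag has 4 vertices, giving width 3; this decomposition certifies tw(G) ≤ 3. Conversely, {0, 1, 5, 8} is a clique of size 4, and the vertices of any clique must share a bag in every tree decomposition; so some bag has ≥ 4 vertices and tw(G) ≥ 3. Combining the bounds, tw(G) = 3.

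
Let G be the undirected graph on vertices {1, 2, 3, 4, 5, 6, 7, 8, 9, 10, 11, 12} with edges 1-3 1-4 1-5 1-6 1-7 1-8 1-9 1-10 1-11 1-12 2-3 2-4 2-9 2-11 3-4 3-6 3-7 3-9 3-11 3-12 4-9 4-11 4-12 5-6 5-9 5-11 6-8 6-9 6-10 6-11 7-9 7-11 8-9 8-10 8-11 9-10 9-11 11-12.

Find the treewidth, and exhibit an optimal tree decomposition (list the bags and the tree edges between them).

Treewidth 4.
One optimal decomposition is:
Bags: B1 = {1, 3, 7, 9, 11}  B2 = {1, 3, 6, 9, 11}  B3 = {1, 5, 6, 9, 11}  B4 = {1, 6, 8, 9, 11}  B5 = {1, 6, 8, 9, 10}  B6 = {1, 3, 4, 9, 11}  B7 = {1, 3, 4, 11, 12}  B8 = {2, 3, 4, 9, 11}
Tree: B1–B2, B2–B3, B2–B4, B4–B5, B1–B6, B6–B7, B6–B8

Every bag has size at most 5, so the width is 5 − 1 = 4 and tw(G) ≤ 4. On the other hand G contains the 5-clique {1, 6, 8, 9, 10}. A clique must lie in a single bag of any decomposition, so no decomposition can have width below 4. Therefore the treewidth is 4.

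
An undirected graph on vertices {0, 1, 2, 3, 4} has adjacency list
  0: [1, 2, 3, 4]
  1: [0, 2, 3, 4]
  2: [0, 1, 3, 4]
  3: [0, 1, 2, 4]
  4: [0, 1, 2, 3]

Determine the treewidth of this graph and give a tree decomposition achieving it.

With just one bag of size 5, the width is 5 − 1 = 4, so tw(G) ≤ 4. For the lower bound, the 5 vertices {0, 1, 2, 3, 4} are pairwise adjacent, and any tree decomposition puts a clique entirely inside one bag — forcing width ≥ 4. Hence tw(G) = 4 exactly.

Treewidth 4.
Bags: B1 = {0, 1, 2, 3, 4}
Tree: (single bag)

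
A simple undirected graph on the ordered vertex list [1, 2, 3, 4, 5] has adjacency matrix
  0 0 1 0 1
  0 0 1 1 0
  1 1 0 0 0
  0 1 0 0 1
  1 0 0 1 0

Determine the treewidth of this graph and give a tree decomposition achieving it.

Treewidth 2.
One optimal decomposition is:
Bags: B1 = {1, 3, 5}  B2 = {2, 3, 5}  B3 = {2, 4, 5}
Tree: B1–B2, B2–B3

Each bag holds 3 vertices, so the decomposition has width 2, which upper-bounds the treewidth. Since 5–1–3–2–4–5 is a cycle in G, G is not acyclic. Forests are exactly the graphs of treewidth ≤ 1, so tw(G) ≥ 2. Combining the bounds, tw(G) = 2.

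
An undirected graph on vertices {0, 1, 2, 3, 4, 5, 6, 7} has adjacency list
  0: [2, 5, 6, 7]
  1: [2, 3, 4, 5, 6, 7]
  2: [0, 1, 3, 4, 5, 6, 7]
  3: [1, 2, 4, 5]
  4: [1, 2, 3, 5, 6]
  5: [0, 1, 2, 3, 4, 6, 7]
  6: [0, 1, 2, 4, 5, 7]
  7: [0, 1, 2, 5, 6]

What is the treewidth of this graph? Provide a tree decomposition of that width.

The largest bag has 5 vertices, giving width 4; this decomposition certifies tw(G) ≤ 4. Conversely, {0, 2, 5, 6, 7} is a clique of size 5, and the vertices of any clique must share a bag in every tree decomposition; so some bag has ≥ 5 vertices and tw(G) ≥ 4. The upper and lower bounds meet at 4, so that is the treewidth.

Treewidth 4.
Bags: B1 = {1, 2, 5, 6, 7}  B2 = {1, 2, 4, 5, 6}  B3 = {1, 2, 3, 4, 5}  B4 = {0, 2, 5, 6, 7}
Tree: B1–B2, B2–B3, B1–B4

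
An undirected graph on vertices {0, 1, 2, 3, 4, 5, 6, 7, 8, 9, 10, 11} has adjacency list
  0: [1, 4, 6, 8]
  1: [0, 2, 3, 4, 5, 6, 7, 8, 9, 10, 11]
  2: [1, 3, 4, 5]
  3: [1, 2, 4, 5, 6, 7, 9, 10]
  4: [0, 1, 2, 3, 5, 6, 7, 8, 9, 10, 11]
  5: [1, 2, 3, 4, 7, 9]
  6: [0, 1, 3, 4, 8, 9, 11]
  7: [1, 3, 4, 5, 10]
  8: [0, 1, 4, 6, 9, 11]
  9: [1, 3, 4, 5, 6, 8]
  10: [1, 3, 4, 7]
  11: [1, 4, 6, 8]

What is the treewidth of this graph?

4

A width-4 tree decomposition is:
Bags: B1 = {1, 3, 4, 6, 9}  B2 = {1, 3, 4, 5, 9}  B3 = {1, 4, 6, 8, 9}  B4 = {1, 4, 6, 8, 11}  B5 = {1, 3, 4, 5, 7}  B6 = {1, 2, 3, 4, 5}  B7 = {1, 3, 4, 7, 10}  B8 = {0, 1, 4, 6, 8}
Tree: B1–B2, B1–B3, B3–B4, B2–B5, B2–B6, B5–B7, B4–B8
Every bag has size at most 5, so the width is 5 − 1 = 4 and tw(G) ≤ 4. Conversely, {0, 1, 4, 6, 8} is a clique of size 5, and the vertices of any clique must share a bag in every tree decomposition; so some bag has ≥ 5 vertices and tw(G) ≥ 4. Hence tw(G) = 4 exactly.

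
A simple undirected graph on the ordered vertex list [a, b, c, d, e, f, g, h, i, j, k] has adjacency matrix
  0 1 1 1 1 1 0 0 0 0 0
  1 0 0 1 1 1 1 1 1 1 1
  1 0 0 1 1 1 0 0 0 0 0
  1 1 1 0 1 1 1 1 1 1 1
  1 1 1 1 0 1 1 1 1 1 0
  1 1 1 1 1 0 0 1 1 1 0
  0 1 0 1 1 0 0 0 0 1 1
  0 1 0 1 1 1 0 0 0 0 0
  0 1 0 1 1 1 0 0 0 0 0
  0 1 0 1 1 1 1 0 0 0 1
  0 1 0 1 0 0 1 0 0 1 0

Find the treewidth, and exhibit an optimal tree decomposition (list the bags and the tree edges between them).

Every bag has size at most 5, so the width is 5 − 1 = 4 and tw(G) ≤ 4. For the lower bound, the 5 vertices {a, c, d, e, f} are pairwise adjacent, and any tree decomposition puts a clique entirely inside one bag — forcing width ≥ 4. Combining the bounds, tw(G) = 4.

Treewidth 4.
One such decomposition:
Bags: B1 = {b, d, e, f, h}  B2 = {b, d, e, f, i}  B3 = {b, d, e, f, j}  B4 = {a, b, d, e, f}  B5 = {b, d, e, g, j}  B6 = {a, c, d, e, f}  B7 = {b, d, g, j, k}
Tree: B1–B2, B2–B3, B1–B4, B3–B5, B4–B6, B5–B7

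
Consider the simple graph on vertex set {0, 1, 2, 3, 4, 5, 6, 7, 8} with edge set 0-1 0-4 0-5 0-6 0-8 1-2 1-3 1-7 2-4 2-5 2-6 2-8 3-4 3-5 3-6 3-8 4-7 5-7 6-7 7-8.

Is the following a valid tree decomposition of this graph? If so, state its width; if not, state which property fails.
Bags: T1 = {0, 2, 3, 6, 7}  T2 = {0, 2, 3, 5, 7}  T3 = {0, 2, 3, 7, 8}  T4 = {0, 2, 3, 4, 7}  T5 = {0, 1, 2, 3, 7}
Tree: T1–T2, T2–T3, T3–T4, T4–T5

Vertex coverage: the bags together contain {0, 1, 2, 3, 4, 5, 6, 7, 8}, the full vertex set. Edge coverage: each edge of G has both endpoints in at least one bag. Running intersection: for every vertex, the bags containing it form a connected subtree. All three properties hold, so this is a valid tree decomposition of width max|bag| − 1 = 4, and hence tw(G) ≤ 4.

Yes; width 4.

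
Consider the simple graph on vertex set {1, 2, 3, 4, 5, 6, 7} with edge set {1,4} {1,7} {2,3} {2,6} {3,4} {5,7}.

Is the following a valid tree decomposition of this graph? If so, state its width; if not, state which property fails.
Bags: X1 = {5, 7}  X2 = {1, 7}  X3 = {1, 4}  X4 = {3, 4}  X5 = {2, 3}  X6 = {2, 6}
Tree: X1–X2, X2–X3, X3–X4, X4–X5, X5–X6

Yes; width 1.

Every vertex of G appears in some bag (union = {1, 2, 3, 4, 5, 6, 7}); every edge is covered by a bag; and for each vertex v the set of bags containing v is connected in the bag tree. The decomposition is therefore valid. The largest bag has 2 vertices, so the width is 1.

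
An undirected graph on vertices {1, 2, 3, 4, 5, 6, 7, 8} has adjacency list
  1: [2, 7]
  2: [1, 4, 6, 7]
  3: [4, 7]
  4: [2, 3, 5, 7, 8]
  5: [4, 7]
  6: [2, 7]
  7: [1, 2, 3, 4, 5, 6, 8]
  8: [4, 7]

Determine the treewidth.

2

A width-2 tree decomposition is:
Bags: B1 = {4, 5, 7}  B2 = {3, 4, 7}  B3 = {4, 7, 8}  B4 = {2, 4, 7}  B5 = {1, 2, 7}  B6 = {2, 6, 7}
Tree: B1–B2, B1–B3, B3–B4, B4–B5, B5–B6
Each bag holds 3 vertices, so the decomposition has width 2, which upper-bounds the treewidth. For the lower bound, the 3 vertices {1, 2, 7} are pairwise adjacent, and any tree decomposition puts a clique entirely inside one bag — forcing width ≥ 2. The upper and lower bounds meet at 2, so that is the treewidth.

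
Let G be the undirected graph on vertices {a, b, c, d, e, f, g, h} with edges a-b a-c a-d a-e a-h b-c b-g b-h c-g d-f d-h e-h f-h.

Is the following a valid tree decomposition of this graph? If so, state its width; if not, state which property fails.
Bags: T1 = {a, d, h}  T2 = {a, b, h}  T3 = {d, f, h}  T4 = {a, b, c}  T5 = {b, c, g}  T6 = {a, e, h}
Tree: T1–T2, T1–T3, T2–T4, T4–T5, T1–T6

Checking the three conditions: (i) the bags cover all of {a, b, c, d, e, f, g, h}; (ii) for each edge, some bag contains both endpoints; (iii) the bags containing any fixed vertex form a subtree. All hold, so the decomposition is valid with width 3 − 1 = 2.

Yes; width 2.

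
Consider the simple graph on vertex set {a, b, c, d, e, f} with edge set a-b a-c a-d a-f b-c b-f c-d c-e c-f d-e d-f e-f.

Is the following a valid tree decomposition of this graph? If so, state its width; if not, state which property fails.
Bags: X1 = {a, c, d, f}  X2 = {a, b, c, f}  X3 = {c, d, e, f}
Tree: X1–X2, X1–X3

Checking the three conditions: (i) the bags cover all of {a, b, c, d, e, f}; (ii) for each edge, some bag contains both endpoints; (iii) the bags containing any fixed vertex form a subtree. All hold, so the decomposition is valid with width 4 − 1 = 3.

Yes; width 3.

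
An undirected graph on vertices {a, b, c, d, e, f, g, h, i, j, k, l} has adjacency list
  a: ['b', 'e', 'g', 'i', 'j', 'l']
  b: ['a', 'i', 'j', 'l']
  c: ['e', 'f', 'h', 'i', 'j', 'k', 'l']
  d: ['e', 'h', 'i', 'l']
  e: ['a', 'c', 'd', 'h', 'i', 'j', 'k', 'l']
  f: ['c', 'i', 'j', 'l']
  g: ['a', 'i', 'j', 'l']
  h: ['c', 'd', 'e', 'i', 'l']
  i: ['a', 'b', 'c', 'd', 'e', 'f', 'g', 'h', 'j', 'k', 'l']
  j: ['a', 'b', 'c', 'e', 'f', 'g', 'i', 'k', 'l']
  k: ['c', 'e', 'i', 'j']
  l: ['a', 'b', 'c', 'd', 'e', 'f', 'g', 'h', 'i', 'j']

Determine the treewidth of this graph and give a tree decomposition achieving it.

Treewidth 4.
One optimal decomposition is:
Bags: B1 = {c, e, i, j, l}  B2 = {c, e, h, i, l}  B3 = {a, e, i, j, l}  B4 = {a, g, i, j, l}  B5 = {c, f, i, j, l}  B6 = {c, e, i, j, k}  B7 = {a, b, i, j, l}  B8 = {d, e, h, i, l}
Tree: B1–B2, B1–B3, B3–B4, B1–B5, B1–B6, B4–B7, B2–B8

Each bag holds 5 vertices, so the decomposition has width 4, which upper-bounds the treewidth. On the other hand G contains the 5-clique {d, e, h, i, l}. A clique must lie in a single bag of any decomposition, so no decomposition can have width below 4. The upper and lower bounds meet at 4, so that is the treewidth.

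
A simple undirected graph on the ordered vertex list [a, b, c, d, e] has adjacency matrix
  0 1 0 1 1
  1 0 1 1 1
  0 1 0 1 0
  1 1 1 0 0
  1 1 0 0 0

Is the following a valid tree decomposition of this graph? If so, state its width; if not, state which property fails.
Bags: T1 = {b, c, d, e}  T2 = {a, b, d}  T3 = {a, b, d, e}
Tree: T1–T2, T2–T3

No — bags containing vertex e are not connected in the tree.

A tree decomposition must satisfy three properties: every vertex lies in some bag; for every edge, both endpoints lie together in some bag; and for every vertex, the bags containing it form a connected subtree. Here bags containing vertex e are not connected in the tree, so the decomposition is invalid.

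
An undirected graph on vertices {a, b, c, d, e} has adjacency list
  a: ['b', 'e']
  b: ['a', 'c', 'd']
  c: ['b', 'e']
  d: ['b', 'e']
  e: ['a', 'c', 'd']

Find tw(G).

A width-2 tree decomposition is:
Bags: B1 = {a, b, e}  B2 = {b, c, e}  B3 = {b, d, e}
Tree: B1–B2, B2–B3
Each bag holds 3 vertices, so the decomposition has width 2, which upper-bounds the treewidth. For the lower bound, G contains the cycle e–a–b–c–e, so G is not a forest; only forests have treewidth ≤ 1, hence tw(G) ≥ 2. Hence tw(G) = 2 exactly.

2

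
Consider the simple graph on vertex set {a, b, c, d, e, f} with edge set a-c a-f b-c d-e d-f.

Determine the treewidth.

1

A width-1 tree decomposition is:
Bags: B1 = {b, c}  B2 = {a, c}  B3 = {a, f}  B4 = {d, f}  B5 = {d, e}
Tree: B1–B2, B2–B3, B3–B4, B4–B5
The largest bag has 2 vertices, giving width 1; this decomposition certifies tw(G) ≤ 1. Any graph with an edge has treewidth ≥ 1, and G has the edge b–c. Therefore the treewidth is 1.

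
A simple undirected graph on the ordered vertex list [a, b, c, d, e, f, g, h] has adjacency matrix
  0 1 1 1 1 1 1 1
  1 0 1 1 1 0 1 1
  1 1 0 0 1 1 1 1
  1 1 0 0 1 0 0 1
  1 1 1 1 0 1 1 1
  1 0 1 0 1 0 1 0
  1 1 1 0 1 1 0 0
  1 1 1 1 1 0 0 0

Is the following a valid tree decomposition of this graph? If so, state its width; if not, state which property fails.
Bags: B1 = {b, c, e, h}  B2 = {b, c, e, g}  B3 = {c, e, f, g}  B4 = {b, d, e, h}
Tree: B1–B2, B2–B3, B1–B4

A tree decomposition must satisfy three properties: every vertex lies in some bag; for every edge, both endpoints lie together in some bag; and for every vertex, the bags containing it form a connected subtree. Here vertex a appears in no bag, so the decomposition is invalid.

No — vertex a appears in no bag.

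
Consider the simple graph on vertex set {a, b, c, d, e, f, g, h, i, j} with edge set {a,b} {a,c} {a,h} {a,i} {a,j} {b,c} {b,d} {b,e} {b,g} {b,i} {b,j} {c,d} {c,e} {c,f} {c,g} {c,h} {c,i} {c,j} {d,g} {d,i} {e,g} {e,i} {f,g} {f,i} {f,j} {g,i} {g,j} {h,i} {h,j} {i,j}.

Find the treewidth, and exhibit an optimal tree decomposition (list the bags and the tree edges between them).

Treewidth 4.
Bags: B1 = {c, f, g, i, j}  B2 = {b, c, g, i, j}  B3 = {a, b, c, i, j}  B4 = {b, c, d, g, i}  B5 = {b, c, e, g, i}  B6 = {a, c, h, i, j}
Tree: B1–B2, B2–B3, B2–B4, B4–B5, B3–B6

Every bag has size at most 5, so the width is 5 − 1 = 4 and tw(G) ≤ 4. For the lower bound, the 5 vertices {c, f, g, i, j} are pairwise adjacent, and any tree decomposition puts a clique entirely inside one bag — forcing width ≥ 4. Therefore the treewidth is 4.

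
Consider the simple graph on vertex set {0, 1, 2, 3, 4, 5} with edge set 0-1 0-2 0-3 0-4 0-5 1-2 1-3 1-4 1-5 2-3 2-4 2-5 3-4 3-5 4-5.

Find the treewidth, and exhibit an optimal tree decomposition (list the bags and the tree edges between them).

With just one bag of size 6, the width is 6 − 1 = 5, so tw(G) ≤ 5. On the other hand G contains the 6-clique {0, 1, 2, 3, 4, 5}. A clique must lie in a single bag of any decomposition, so no decomposition can have width below 5. The upper and lower bounds meet at 5, so that is the treewidth.

Treewidth 5.
One optimal decomposition is:
Bags: B1 = {0, 1, 2, 3, 4, 5}
Tree: (single bag)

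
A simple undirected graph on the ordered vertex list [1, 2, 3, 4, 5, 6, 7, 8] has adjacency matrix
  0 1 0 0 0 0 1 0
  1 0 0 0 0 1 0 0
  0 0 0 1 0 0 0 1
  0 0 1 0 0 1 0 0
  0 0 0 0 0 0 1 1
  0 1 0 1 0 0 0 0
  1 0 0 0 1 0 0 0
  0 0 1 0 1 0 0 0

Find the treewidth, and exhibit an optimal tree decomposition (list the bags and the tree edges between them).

Each bag holds 3 vertices, so the decomposition has width 2, which upper-bounds the treewidth. Since 3–4–6–2–1–7–5–8–3 is a cycle in G, G is not acyclic. Forests are exactly the graphs of treewidth ≤ 1, so tw(G) ≥ 2. The upper and lower bounds meet at 2, so that is the treewidth.

Treewidth 2.
Bags: B1 = {3, 4, 6}  B2 = {2, 3, 6}  B3 = {1, 2, 3}  B4 = {1, 3, 7}  B5 = {3, 5, 7}  B6 = {3, 5, 8}
Tree: B1–B2, B2–B3, B3–B4, B4–B5, B5–B6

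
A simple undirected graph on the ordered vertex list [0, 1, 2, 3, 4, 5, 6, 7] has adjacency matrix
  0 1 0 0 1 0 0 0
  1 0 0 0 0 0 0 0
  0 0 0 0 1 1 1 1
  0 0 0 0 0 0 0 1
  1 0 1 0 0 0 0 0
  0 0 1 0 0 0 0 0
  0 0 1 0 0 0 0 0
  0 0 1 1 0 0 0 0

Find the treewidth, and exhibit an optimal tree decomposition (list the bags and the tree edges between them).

Treewidth 1.
One such decomposition:
Bags: B1 = {2, 4}  B2 = {2, 6}  B3 = {0, 4}  B4 = {2, 7}  B5 = {3, 7}  B6 = {2, 5}  B7 = {0, 1}
Tree: B1–B2, B1–B3, B2–B4, B4–B5, B4–B6, B3–B7

The largest bag has 2 vertices, giving width 1; this decomposition certifies tw(G) ≤ 1. Any graph with an edge has treewidth ≥ 1, and G has the edge 4–2. Therefore the treewidth is 1.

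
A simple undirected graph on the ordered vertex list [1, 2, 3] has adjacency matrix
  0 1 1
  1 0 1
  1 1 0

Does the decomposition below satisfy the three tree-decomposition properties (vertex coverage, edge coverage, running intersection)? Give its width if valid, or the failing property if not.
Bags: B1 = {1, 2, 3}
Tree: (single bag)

Yes; width 2.

Every vertex of G appears in some bag (union = {1, 2, 3}); every edge is covered by a bag; and for each vertex v the set of bags containing v is connected in the bag tree. The decomposition is therefore valid. The largest bag has 3 vertices, so the width is 2.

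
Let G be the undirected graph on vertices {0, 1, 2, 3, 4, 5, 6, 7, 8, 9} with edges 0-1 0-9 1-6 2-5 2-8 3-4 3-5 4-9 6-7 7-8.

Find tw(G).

A width-2 tree decomposition is:
Bags: B1 = {2, 7, 8}  B2 = {2, 6, 7}  B3 = {1, 2, 6}  B4 = {0, 1, 2}  B5 = {0, 2, 9}  B6 = {2, 4, 9}  B7 = {2, 3, 4}  B8 = {2, 3, 5}
Tree: B1–B2, B2–B3, B3–B4, B4–B5, B5–B6, B6–B7, B7–B8
Each bag holds 3 vertices, so the decomposition has width 2, which upper-bounds the treewidth. The edges 2–8–7–6–1–0–9–4–3–5–2 form a cycle, so G is not a tree and its treewidth is at least 2. Combining the bounds, tw(G) = 2.

2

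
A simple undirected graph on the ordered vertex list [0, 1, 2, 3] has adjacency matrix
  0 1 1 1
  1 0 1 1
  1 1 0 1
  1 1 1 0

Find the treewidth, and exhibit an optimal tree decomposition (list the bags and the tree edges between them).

Treewidth 3.
Bags: B1 = {0, 1, 2, 3}
Tree: (single bag)

With just one bag of size 4, the width is 4 − 1 = 3, so tw(G) ≤ 3. Conversely, {0, 1, 2, 3} is a clique of size 4, and the vertices of any clique must share a bag in every tree decomposition; so some bag has ≥ 4 vertices and tw(G) ≥ 3. The upper and lower bounds meet at 3, so that is the treewidth.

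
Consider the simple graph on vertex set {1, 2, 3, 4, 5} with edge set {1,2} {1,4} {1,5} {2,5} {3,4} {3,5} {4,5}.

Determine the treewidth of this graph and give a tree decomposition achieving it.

Treewidth 2.
One such decomposition:
Bags: B1 = {3, 4, 5}  B2 = {1, 4, 5}  B3 = {1, 2, 5}
Tree: B1–B2, B2–B3

Every bag has size at most 3, so the width is 3 − 1 = 2 and tw(G) ≤ 2. For the lower bound, the 3 vertices {1, 2, 5} are pairwise adjacent, and any tree decomposition puts a clique entirely inside one bag — forcing width ≥ 2. Combining the bounds, tw(G) = 2.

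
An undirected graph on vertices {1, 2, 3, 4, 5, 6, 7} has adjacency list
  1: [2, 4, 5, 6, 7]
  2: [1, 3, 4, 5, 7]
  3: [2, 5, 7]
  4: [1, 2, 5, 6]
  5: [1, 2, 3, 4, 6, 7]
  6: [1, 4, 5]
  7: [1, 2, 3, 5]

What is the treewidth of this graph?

3

A width-3 tree decomposition is:
Bags: B1 = {2, 3, 5, 7}  B2 = {1, 2, 5, 7}  B3 = {1, 2, 4, 5}  B4 = {1, 4, 5, 6}
Tree: B1–B2, B2–B3, B3–B4
Every bag has size at most 4, so the width is 4 − 1 = 3 and tw(G) ≤ 3. Conversely, {1, 2, 4, 5} is a clique of size 4, and the vertices of any clique must share a bag in every tree decomposition; so some bag has ≥ 4 vertices and tw(G) ≥ 3. The upper and lower bounds meet at 3, so that is the treewidth.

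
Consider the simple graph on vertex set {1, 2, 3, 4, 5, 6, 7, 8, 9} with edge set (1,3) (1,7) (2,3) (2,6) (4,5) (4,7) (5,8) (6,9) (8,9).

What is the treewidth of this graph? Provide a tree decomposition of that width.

The largest bag has 3 vertices, giving width 2; this decomposition certifies tw(G) ≤ 2. For the lower bound, G contains the cycle 4–7–1–3–2–6–9–8–5–4, so G is not a forest; only forests have treewidth ≤ 1, hence tw(G) ≥ 2. Therefore the treewidth is 2.

Treewidth 2.
Bags: B1 = {1, 4, 7}  B2 = {1, 3, 4}  B3 = {2, 3, 4}  B4 = {2, 4, 6}  B5 = {4, 6, 9}  B6 = {4, 8, 9}  B7 = {4, 5, 8}
Tree: B1–B2, B2–B3, B3–B4, B4–B5, B5–B6, B6–B7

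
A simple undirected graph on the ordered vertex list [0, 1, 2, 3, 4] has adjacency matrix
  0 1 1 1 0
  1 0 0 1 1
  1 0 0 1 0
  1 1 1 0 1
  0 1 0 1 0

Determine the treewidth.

A width-2 tree decomposition is:
Bags: B1 = {0, 2, 3}  B2 = {0, 1, 3}  B3 = {1, 3, 4}
Tree: B1–B2, B2–B3
Every bag has size at most 3, so the width is 3 − 1 = 2 and tw(G) ≤ 2. For the lower bound, the 3 vertices {0, 1, 3} are pairwise adjacent, and any tree decomposition puts a clique entirely inside one bag — forcing width ≥ 2. Therefore the treewidth is 2.

2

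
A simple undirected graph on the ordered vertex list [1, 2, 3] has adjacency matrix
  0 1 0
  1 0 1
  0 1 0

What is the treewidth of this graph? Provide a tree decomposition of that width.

Treewidth 1.
One optimal decomposition is:
Bags: B1 = {1, 2}  B2 = {2, 3}
Tree: B1–B2

Every bag has size at most 2, so the width is 2 − 1 = 1 and tw(G) ≤ 1. Since G has at least one edge (e.g. 1–2), it is not an edgeless graph, so tw(G) ≥ 1. The upper and lower bounds meet at 1, so that is the treewidth.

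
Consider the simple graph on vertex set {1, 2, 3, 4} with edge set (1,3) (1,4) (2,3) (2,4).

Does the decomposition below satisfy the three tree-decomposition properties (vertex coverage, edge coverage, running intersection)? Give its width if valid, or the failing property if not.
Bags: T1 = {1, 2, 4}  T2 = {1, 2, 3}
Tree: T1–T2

Checking the three conditions: (i) the bags cover all of {1, 2, 3, 4}; (ii) for each edge, some bag contains both endpoints; (iii) the bags containing any fixed vertex form a subtree. All hold, so the decomposition is valid with width 3 − 1 = 2.

Yes; width 2.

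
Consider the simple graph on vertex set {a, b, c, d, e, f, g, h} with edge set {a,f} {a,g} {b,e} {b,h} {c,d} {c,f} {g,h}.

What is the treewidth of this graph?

A width-1 tree decomposition is:
Bags: B1 = {c, d}  B2 = {c, f}  B3 = {a, f}  B4 = {a, g}  B5 = {g, h}  B6 = {b, h}  B7 = {b, e}
Tree: B1–B2, B2–B3, B3–B4, B4–B5, B5–B6, B6–B7
The largest bag has 2 vertices, giving width 1; this decomposition certifies tw(G) ≤ 1. G has an edge, so its treewidth is at least 1. Combining the bounds, tw(G) = 1.

1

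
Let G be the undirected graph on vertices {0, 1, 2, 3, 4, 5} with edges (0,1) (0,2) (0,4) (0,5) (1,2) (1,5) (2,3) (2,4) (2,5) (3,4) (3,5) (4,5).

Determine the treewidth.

3

A width-3 tree decomposition is:
Bags: B1 = {0, 2, 4, 5}  B2 = {0, 1, 2, 5}  B3 = {2, 3, 4, 5}
Tree: B1–B2, B1–B3
Every bag has size at most 4, so the width is 4 − 1 = 3 and tw(G) ≤ 3. Conversely, {0, 1, 2, 5} is a clique of size 4, and the vertices of any clique must share a bag in every tree decomposition; so some bag has ≥ 4 vertices and tw(G) ≥ 3. Combining the bounds, tw(G) = 3.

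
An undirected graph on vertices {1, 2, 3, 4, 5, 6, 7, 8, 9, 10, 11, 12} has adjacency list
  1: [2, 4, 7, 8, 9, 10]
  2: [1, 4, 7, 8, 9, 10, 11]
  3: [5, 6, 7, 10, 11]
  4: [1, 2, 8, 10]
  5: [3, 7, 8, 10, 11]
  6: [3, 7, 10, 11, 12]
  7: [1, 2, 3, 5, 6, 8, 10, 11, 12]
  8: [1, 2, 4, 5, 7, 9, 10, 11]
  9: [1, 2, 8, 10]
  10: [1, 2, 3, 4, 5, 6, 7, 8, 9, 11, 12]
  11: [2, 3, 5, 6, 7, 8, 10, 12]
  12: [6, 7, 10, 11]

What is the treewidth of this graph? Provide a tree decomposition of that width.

Each bag holds 5 vertices, so the decomposition has width 4, which upper-bounds the treewidth. For the lower bound, the 5 vertices {1, 2, 8, 9, 10} are pairwise adjacent, and any tree decomposition puts a clique entirely inside one bag — forcing width ≥ 4. Combining the bounds, tw(G) = 4.

Treewidth 4.
One optimal decomposition is:
Bags: B1 = {5, 7, 8, 10, 11}  B2 = {2, 7, 8, 10, 11}  B3 = {3, 5, 7, 10, 11}  B4 = {3, 6, 7, 10, 11}  B5 = {1, 2, 7, 8, 10}  B6 = {1, 2, 8, 9, 10}  B7 = {6, 7, 10, 11, 12}  B8 = {1, 2, 4, 8, 10}
Tree: B1–B2, B1–B3, B3–B4, B2–B5, B5–B6, B4–B7, B5–B8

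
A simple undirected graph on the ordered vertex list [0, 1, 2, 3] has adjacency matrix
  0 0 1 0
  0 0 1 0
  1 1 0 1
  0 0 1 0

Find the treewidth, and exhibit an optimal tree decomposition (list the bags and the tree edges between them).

The largest bag has 2 vertices, giving width 1; this decomposition certifies tw(G) ≤ 1. G has an edge, so its treewidth is at least 1. Combining the bounds, tw(G) = 1.

Treewidth 1.
One such decomposition:
Bags: B1 = {1, 2}  B2 = {2, 3}  B3 = {0, 2}
Tree: B1–B2, B1–B3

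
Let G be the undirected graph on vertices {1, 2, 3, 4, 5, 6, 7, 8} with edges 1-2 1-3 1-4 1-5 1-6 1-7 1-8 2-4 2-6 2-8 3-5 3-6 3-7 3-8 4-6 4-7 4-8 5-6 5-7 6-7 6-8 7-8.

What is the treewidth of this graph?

4

A width-4 tree decomposition is:
Bags: B1 = {1, 3, 6, 7, 8}  B2 = {1, 4, 6, 7, 8}  B3 = {1, 3, 5, 6, 7}  B4 = {1, 2, 4, 6, 8}
Tree: B1–B2, B1–B3, B2–B4
Each bag holds 5 vertices, so the decomposition has width 4, which upper-bounds the treewidth. Conversely, {1, 2, 4, 6, 8} is a clique of size 5, and the vertices of any clique must share a bag in every tree decomposition; so some bag has ≥ 5 vertices and tw(G) ≥ 4. The upper and lower bounds meet at 4, so that is the treewidth.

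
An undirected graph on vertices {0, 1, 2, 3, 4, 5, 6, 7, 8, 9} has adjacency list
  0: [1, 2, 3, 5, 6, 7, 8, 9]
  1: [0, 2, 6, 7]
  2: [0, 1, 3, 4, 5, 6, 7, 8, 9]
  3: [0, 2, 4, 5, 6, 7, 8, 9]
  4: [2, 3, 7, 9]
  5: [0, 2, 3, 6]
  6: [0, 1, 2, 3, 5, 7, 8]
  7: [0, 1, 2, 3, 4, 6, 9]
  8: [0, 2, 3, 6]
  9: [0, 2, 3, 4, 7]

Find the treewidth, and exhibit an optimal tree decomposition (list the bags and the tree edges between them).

Treewidth 4.
One optimal decomposition is:
Bags: B1 = {2, 3, 4, 7, 9}  B2 = {0, 2, 3, 7, 9}  B3 = {0, 2, 3, 6, 7}  B4 = {0, 2, 3, 5, 6}  B5 = {0, 1, 2, 6, 7}  B6 = {0, 2, 3, 6, 8}
Tree: B1–B2, B2–B3, B3–B4, B3–B5, B4–B6

Every bag has size at most 5, so the width is 5 − 1 = 4 and tw(G) ≤ 4. On the other hand G contains the 5-clique {0, 1, 2, 6, 7}. A clique must lie in a single bag of any decomposition, so no decomposition can have width below 4. Hence tw(G) = 4 exactly.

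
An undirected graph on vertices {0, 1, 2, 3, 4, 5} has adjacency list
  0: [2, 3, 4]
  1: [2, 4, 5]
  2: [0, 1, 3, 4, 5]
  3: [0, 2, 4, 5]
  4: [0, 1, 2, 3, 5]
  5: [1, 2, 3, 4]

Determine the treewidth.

3

A width-3 tree decomposition is:
Bags: B1 = {2, 3, 4, 5}  B2 = {0, 2, 3, 4}  B3 = {1, 2, 4, 5}
Tree: B1–B2, B1–B3
Every bag has size at most 4, so the width is 4 − 1 = 3 and tw(G) ≤ 3. On the other hand G contains the 4-clique {1, 2, 4, 5}. A clique must lie in a single bag of any decomposition, so no decomposition can have width below 3. Hence tw(G) = 3 exactly.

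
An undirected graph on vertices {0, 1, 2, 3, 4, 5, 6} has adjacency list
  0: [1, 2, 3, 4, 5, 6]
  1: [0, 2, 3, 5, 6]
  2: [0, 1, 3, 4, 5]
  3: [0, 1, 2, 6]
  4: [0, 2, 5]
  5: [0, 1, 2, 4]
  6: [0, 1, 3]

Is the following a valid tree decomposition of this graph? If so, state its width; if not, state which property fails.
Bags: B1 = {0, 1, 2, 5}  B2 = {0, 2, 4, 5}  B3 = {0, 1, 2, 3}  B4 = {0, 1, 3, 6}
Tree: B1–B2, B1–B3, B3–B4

Every vertex of G appears in some bag (union = {0, 1, 2, 3, 4, 5, 6}); every edge is covered by a bag; and for each vertex v the set of bags containing v is connected in the bag tree. The decomposition is therefore valid. The largest bag has 4 vertices, so the width is 3.

Yes; width 3.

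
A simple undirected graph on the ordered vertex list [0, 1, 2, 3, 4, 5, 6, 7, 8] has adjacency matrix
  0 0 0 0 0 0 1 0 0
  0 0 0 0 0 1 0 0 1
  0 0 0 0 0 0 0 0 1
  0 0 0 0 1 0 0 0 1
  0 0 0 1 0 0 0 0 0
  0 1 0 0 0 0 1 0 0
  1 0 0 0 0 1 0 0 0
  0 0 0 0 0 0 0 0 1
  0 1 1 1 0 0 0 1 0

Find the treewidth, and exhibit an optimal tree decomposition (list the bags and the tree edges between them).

Every bag has size at most 2, so the width is 2 − 1 = 1 and tw(G) ≤ 1. Any graph with an edge has treewidth ≥ 1, and G has the edge 5–1. Combining the bounds, tw(G) = 1.

Treewidth 1.
Bags: B1 = {1, 5}  B2 = {1, 8}  B3 = {5, 6}  B4 = {0, 6}  B5 = {7, 8}  B6 = {3, 8}  B7 = {3, 4}  B8 = {2, 8}
Tree: B1–B2, B1–B3, B3–B4, B2–B5, B2–B6, B6–B7, B5–B8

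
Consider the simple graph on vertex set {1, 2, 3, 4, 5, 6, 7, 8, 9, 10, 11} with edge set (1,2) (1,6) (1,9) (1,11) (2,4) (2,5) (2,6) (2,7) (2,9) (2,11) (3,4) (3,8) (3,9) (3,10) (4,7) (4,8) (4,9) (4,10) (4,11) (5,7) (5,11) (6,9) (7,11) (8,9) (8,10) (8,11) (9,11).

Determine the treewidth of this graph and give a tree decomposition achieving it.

Treewidth 3.
Bags: B1 = {4, 8, 9, 11}  B2 = {2, 4, 9, 11}  B3 = {3, 4, 8, 9}  B4 = {1, 2, 9, 11}  B5 = {2, 4, 7, 11}  B6 = {3, 4, 8, 10}  B7 = {2, 5, 7, 11}  B8 = {1, 2, 6, 9}
Tree: B1–B2, B1–B3, B2–B4, B2–B5, B3–B6, B5–B7, B4–B8

Every bag has size at most 4, so the width is 4 − 1 = 3 and tw(G) ≤ 3. For the lower bound, the 4 vertices {4, 8, 9, 11} are pairwise adjacent, and any tree decomposition puts a clique entirely inside one bag — forcing width ≥ 3. The upper and lower bounds meet at 3, so that is the treewidth.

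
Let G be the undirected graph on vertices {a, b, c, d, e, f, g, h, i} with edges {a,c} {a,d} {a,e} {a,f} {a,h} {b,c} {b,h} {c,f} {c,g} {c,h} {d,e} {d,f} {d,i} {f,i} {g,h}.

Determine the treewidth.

2

A width-2 tree decomposition is:
Bags: B1 = {a, c, h}  B2 = {a, c, f}  B3 = {b, c, h}  B4 = {c, g, h}  B5 = {a, d, f}  B6 = {d, f, i}  B7 = {a, d, e}
Tree: B1–B2, B1–B3, B3–B4, B2–B5, B5–B6, B5–B7
The largest bag has 3 vertices, giving width 2; this decomposition certifies tw(G) ≤ 2. On the other hand G contains the 3-clique {a, d, e}. A clique must lie in a single bag of any decomposition, so no decomposition can have width below 2. The upper and lower bounds meet at 2, so that is the treewidth.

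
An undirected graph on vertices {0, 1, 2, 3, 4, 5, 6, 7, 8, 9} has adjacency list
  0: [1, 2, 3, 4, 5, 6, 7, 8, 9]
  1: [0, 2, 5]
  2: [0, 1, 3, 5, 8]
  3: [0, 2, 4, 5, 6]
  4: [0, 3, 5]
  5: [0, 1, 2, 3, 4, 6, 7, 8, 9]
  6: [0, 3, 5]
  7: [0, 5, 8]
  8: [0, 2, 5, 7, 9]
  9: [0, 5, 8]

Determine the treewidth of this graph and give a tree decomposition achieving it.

Each bag holds 4 vertices, so the decomposition has width 3, which upper-bounds the treewidth. Conversely, {0, 2, 5, 8} is a clique of size 4, and the vertices of any clique must share a bag in every tree decomposition; so some bag has ≥ 4 vertices and tw(G) ≥ 3. Combining the bounds, tw(G) = 3.

Treewidth 3.
One optimal decomposition is:
Bags: B1 = {0, 2, 3, 5}  B2 = {0, 3, 4, 5}  B3 = {0, 3, 5, 6}  B4 = {0, 2, 5, 8}  B5 = {0, 5, 8, 9}  B6 = {0, 5, 7, 8}  B7 = {0, 1, 2, 5}
Tree: B1–B2, B1–B3, B1–B4, B4–B5, B5–B6, B4–B7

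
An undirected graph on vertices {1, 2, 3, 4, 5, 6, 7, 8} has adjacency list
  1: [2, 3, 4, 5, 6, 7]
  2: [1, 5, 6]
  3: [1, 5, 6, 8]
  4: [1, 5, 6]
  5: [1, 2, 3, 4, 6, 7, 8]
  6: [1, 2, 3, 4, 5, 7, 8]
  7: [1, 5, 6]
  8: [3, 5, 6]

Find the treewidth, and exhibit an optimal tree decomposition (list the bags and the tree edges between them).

Each bag holds 4 vertices, so the decomposition has width 3, which upper-bounds the treewidth. Conversely, {3, 5, 6, 8} is a clique of size 4, and the vertices of any clique must share a bag in every tree decomposition; so some bag has ≥ 4 vertices and tw(G) ≥ 3. Hence tw(G) = 3 exactly.

Treewidth 3.
Bags: B1 = {3, 5, 6, 8}  B2 = {1, 3, 5, 6}  B3 = {1, 4, 5, 6}  B4 = {1, 5, 6, 7}  B5 = {1, 2, 5, 6}
Tree: B1–B2, B2–B3, B3–B4, B2–B5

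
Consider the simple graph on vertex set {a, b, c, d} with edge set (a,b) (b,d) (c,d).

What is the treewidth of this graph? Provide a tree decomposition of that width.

The largest bag has 2 vertices, giving width 1; this decomposition certifies tw(G) ≤ 1. Since G has at least one edge (e.g. a–b), it is not an edgeless graph, so tw(G) ≥ 1. Combining the bounds, tw(G) = 1.

Treewidth 1.
Bags: B1 = {a, b}  B2 = {b, d}  B3 = {c, d}
Tree: B1–B2, B2–B3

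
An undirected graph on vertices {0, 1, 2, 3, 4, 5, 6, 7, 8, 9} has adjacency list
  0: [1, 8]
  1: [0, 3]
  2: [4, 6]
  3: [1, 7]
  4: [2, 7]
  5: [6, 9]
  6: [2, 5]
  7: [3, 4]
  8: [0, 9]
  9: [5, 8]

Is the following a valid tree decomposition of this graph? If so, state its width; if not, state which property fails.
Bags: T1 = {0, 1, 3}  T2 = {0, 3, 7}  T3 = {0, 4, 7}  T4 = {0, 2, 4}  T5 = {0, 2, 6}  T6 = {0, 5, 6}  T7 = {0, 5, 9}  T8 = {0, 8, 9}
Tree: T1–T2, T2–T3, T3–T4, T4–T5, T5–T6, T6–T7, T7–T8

Checking the three conditions: (i) the bags cover all of {0, 1, 2, 3, 4, 5, 6, 7, 8, 9}; (ii) for each edge, some bag contains both endpoints; (iii) the bags containing any fixed vertex form a subtree. All hold, so the decomposition is valid with width 3 − 1 = 2.

Yes; width 2.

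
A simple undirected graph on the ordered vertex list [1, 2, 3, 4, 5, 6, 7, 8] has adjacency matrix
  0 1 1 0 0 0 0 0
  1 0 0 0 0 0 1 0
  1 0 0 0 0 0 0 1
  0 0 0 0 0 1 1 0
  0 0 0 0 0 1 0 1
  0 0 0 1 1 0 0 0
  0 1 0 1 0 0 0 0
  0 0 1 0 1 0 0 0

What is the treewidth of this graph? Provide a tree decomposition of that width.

Treewidth 2.
One such decomposition:
Bags: B1 = {4, 6, 7}  B2 = {5, 6, 7}  B3 = {5, 7, 8}  B4 = {3, 7, 8}  B5 = {1, 3, 7}  B6 = {1, 2, 7}
Tree: B1–B2, B2–B3, B3–B4, B4–B5, B5–B6

Each bag holds 3 vertices, so the decomposition has width 2, which upper-bounds the treewidth. For the lower bound, G contains the cycle 7–4–6–5–8–3–1–2–7, so G is not a forest; only forests have treewidth ≤ 1, hence tw(G) ≥ 2. The upper and lower bounds meet at 2, so that is the treewidth.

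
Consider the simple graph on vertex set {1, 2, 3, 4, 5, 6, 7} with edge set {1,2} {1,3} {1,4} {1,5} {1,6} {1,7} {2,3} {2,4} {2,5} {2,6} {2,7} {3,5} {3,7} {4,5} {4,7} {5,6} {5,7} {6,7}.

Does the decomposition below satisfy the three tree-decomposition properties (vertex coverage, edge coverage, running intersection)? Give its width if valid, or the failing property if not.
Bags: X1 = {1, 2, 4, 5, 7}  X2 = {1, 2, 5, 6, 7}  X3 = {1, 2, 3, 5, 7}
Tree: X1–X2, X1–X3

Vertex coverage: the bags together contain {1, 2, 3, 4, 5, 6, 7}, the full vertex set. Edge coverage: each edge of G has both endpoints in at least one bag. Running intersection: for every vertex, the bags containing it form a connected subtree. All three properties hold, so this is a valid tree decomposition of width max|bag| − 1 = 4, and hence tw(G) ≤ 4.

Yes; width 4.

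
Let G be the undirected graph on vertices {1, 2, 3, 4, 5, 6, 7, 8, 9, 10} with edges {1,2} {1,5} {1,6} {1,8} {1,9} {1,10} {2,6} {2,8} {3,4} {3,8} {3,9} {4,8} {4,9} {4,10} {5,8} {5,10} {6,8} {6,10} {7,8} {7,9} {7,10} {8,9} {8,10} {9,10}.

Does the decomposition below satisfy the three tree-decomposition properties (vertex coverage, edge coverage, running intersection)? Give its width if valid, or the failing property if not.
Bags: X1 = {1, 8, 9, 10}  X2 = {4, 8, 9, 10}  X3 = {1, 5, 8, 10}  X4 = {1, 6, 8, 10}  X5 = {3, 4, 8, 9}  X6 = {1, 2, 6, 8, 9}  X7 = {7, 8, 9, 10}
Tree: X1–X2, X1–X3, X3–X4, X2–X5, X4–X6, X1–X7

No — bags containing vertex 9 are not connected in the tree.

A tree decomposition must satisfy three properties: every vertex lies in some bag; for every edge, both endpoints lie together in some bag; and for every vertex, the bags containing it form a connected subtree. Here bags containing vertex 9 are not connected in the tree, so the decomposition is invalid.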